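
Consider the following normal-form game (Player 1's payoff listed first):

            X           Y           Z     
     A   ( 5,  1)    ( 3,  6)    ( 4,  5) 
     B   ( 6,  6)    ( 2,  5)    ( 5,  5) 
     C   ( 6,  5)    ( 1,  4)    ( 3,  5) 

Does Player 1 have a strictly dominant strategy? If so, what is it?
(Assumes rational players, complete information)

No strictly dominant strategy exists for Player 1

Work:
A strategy strictly dominates another if it gives a strictly higher payoff against every opponent action. Compare each pair of P1's strategies column-by-column:
  A vs B: [5 vs 6, 3 vs 2, 4 vs 5] → A does not strictly dominate B (column X: 5 ≤ 6)
  A vs C: [5 vs 6, 3 vs 1, 4 vs 3] → A does not strictly dominate C (column X: 5 ≤ 6)
  B vs A: [6 vs 5, 2 vs 3, 5 vs 4] → B does not strictly dominate A (column Y: 2 ≤ 3)
  B vs C: [6 vs 6, 2 vs 1, 5 vs 3] → B does not strictly dominate C (column X: 6 ≤ 6)
  C vs A: [6 vs 5, 1 vs 3, 3 vs 4] → C does not strictly dominate A (column Y: 1 ≤ 3)
  C vs B: [6 vs 6, 1 vs 2, 3 vs 5] → C does not strictly dominate B (column X: 6 ≤ 6)
No single strategy strictly dominates all others → no strictly dominant strategy.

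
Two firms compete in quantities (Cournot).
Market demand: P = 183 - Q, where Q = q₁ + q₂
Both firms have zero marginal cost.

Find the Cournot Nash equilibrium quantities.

q₁* = q₂* = 61.0; P* = 61.0

Work:
Profit: π_i = P·q_i = (a - q_i - q_j)·q_i
FOC: ∂π_i/∂q_i = a - 2q_i - q_j = 0
Reaction function: q_i = (183 - q_j)/2
Symmetry: q* = 183/3 = 61.0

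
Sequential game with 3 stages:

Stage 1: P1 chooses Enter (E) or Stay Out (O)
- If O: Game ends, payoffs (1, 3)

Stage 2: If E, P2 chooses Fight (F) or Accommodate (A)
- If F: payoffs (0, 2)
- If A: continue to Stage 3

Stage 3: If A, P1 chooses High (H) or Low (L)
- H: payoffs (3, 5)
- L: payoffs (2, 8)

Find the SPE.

SPE: (E, A, H); Outcome (3, 5)

Work:
Stage 3: P1 chooses H (3 vs 2)
Stage 2: P2: F->2, A->5 (anticipating H). Choose A
Stage 1: P1: O->1, E->3 (anticipating A, H). Choose E
SPE path: E -> A -> H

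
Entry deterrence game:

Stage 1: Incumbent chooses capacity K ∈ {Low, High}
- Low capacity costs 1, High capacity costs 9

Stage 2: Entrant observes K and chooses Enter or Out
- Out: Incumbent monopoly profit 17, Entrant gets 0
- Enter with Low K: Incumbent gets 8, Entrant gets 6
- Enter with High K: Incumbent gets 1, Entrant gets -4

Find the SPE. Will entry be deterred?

SPE: (High, Enter|Low, Out|High); Entry deterred. Incumbent net profit = 8

Work:
After Low K: Entrant enters (6 > 0)
After High K: Entrant stays out (-4 < 0)
Incumbent: Low → 8−1=7, High → 17−9=8
Incumbent chooses High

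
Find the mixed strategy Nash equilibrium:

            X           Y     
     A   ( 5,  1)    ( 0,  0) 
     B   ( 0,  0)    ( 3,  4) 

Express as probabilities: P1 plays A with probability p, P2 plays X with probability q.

p = 0.8, q = 0.375

Work:
Find probabilities that make opponent indifferent:
P2 chooses q to make P1 indifferent between A and B
P1 chooses p to make P2 indifferent between X and Y
Mixed NE: P1 plays (A: 0.8, B: 0.2), P2 plays (X: 0.375, Y: 0.625)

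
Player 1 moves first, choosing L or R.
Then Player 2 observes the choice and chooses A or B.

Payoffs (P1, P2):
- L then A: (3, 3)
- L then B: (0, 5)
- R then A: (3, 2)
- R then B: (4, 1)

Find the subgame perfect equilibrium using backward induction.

P1 plays R, P2 plays B after L and A after R; Payoff (3, 2)

Work:
Backward induction:
After L: P2 chooses B → P1 gets 0
After R: P2 chooses A → P1 gets 3
P1 chooses R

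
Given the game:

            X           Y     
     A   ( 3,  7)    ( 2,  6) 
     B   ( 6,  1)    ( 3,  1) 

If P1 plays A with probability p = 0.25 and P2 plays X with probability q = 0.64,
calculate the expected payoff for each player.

E[P1] = 4.35, E[P2] = 2.41

Work:
E[P1] = p·q·π₁(A,X) + p·(1-q)·π₁(A,Y) + (1-p)·q·π₁(B,X) + (1-p)·(1-q)·π₁(B,Y)
= 0.25·0.64·3 + 0.25·0.36·2 + 0.75·0.64·6 + 0.75·0.36·3
= 4.35

E[P2] = 2.41 (similar calculation)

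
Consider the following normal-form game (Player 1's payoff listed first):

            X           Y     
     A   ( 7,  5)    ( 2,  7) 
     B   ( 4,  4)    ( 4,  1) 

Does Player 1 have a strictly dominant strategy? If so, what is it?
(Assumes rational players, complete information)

No strictly dominant strategy exists for Player 1

Work:
A strategy strictly dominates another if it gives a strictly higher payoff against every opponent action. Compare each pair of P1's strategies column-by-column:
  A vs B: [7 vs 4, 2 vs 4] → A does not strictly dominate B (column Y: 2 ≤ 4)
  B vs A: [4 vs 7, 4 vs 2] → B does not strictly dominate A (column X: 4 ≤ 7)
No single strategy strictly dominates all others → no strictly dominant strategy.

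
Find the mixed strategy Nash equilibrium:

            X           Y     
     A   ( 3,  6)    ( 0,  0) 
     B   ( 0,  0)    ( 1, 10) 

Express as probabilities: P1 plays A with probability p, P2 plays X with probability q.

p = 0.625, q = 0.25

Work:
Find probabilities that make opponent indifferent:
P2 chooses q to make P1 indifferent between A and B
P1 chooses p to make P2 indifferent between X and Y
Mixed NE: P1 plays (A: 0.625, B: 0.375), P2 plays (X: 0.25, Y: 0.75)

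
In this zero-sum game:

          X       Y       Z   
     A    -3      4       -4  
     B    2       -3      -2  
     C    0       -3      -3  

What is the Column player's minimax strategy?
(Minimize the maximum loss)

Column should play Z, value = -2

Work:
Column player minimizes Row's maximum payoff:
Column X: max payoff to Row = 2
Column Y: max payoff to Row = 4
Column Z: max payoff to Row = -2
Minimum is -2, achieved by column Z.
Minimax strategy: Z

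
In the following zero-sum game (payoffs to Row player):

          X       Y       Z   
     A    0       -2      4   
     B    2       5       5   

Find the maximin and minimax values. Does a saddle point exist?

Maximin = 2, Minimax = 2, Saddle: True

Work:
Row minimums: [-2, 2] → maximin = 2
Column maximums: [2, 5, 5] → minimax = 2
Saddle point exists! Game value = 2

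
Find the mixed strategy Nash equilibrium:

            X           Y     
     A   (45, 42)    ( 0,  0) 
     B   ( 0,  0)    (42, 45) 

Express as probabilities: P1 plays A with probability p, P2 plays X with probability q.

p = 0.5172, q = 0.4828

Work:
Find probabilities that make opponent indifferent:
P2 chooses q to make P1 indifferent between A and B
P1 chooses p to make P2 indifferent between X and Y
Mixed NE: P1 plays (A: 0.5172, B: 0.4828), P2 plays (X: 0.4828, Y: 0.5172)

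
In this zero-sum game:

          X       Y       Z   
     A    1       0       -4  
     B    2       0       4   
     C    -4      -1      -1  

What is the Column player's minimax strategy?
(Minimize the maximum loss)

Column should play Y, value = 0

Work:
Column player minimizes Row's maximum payoff:
Column X: max payoff to Row = 2
Column Y: max payoff to Row = 0
Column Z: max payoff to Row = 4
Minimum is 0, achieved by column Y.
Minimax strategy: Y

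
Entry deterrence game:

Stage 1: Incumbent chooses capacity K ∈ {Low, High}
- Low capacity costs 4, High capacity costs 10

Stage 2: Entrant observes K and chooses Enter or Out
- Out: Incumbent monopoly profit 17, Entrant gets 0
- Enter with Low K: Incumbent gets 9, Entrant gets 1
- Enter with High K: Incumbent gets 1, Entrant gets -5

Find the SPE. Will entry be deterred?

SPE: (High, Enter|Low, Out|High); Entry deterred. Incumbent net profit = 7

Work:
After Low K: Entrant enters (1 > 0)
After High K: Entrant stays out (-5 < 0)
Incumbent: Low → 9−4=5, High → 17−10=7
Incumbent chooses High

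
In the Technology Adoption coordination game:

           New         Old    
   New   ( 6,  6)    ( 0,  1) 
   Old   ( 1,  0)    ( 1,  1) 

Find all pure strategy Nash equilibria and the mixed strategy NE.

Pure NE: (New, New) and (Old, Old); Mixed NE: p = 0.1667, q = 0.1667

Work:
Check pure NE:
(New, New): (6, 6) - no unilateral deviation beneficial
(Old, Old): (1, 1) - no unilateral deviation beneficial
Mixed NE: P1 plays New with p = 0.1667, P2 plays New with q = 0.1667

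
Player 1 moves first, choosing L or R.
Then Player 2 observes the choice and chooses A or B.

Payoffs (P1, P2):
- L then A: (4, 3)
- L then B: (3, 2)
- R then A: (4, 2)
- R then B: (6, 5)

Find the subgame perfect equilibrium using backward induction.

P1 plays R, P2 plays A after L and B after R; Payoff (6, 5)

Work:
Backward induction:
After L: P2 chooses A → P1 gets 4
After R: P2 chooses B → P1 gets 6
P1 chooses R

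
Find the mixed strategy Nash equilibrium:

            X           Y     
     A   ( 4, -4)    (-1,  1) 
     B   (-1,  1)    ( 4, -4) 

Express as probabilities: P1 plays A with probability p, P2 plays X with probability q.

p = 0.5, q = 0.5

Work:
Find probabilities that make opponent indifferent:
P2 chooses q to make P1 indifferent between A and B
P1 chooses p to make P2 indifferent between X and Y
Mixed NE: P1 plays (A: 0.5, B: 0.5), P2 plays (X: 0.5, Y: 0.5)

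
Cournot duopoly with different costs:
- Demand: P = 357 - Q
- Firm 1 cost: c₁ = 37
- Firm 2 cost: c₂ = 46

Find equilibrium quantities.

q₁* = 109.67, q₂* = 100.67

Work:
Reaction: q₁ = (357 - 37 - q₂)/2
Reaction: q₂ = (357 - 46 - q₁)/2
Solve simultaneously:
q₁* = (357 - 2×37 + 46)/3 = 109.67
q₂* = (357 - 2×46 + 37)/3 = 100.67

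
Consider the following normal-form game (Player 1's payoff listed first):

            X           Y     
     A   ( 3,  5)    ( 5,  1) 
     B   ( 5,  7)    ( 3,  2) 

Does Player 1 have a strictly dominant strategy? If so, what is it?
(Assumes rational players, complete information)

No strictly dominant strategy exists for Player 1

Work:
A strategy strictly dominates another if it gives a strictly higher payoff against every opponent action. Compare each pair of P1's strategies column-by-column:
  A vs B: [3 vs 5, 5 vs 3] → A does not strictly dominate B (column X: 3 ≤ 5)
  B vs A: [5 vs 3, 3 vs 5] → B does not strictly dominate A (column Y: 3 ≤ 5)
No single strategy strictly dominates all others → no strictly dominant strategy.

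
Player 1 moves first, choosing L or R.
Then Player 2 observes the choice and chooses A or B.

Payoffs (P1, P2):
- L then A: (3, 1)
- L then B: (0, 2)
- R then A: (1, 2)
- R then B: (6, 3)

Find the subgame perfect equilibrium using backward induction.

P1 plays R, P2 plays B after L and B after R; Payoff (6, 3)

Work:
Backward induction:
After L: P2 chooses B → P1 gets 0
After R: P2 chooses B → P1 gets 6
P1 chooses R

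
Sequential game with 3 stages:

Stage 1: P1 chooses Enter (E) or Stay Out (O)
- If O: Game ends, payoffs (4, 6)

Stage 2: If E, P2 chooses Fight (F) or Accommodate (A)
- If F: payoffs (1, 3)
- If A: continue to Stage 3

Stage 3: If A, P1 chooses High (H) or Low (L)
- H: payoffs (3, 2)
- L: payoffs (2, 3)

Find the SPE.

SPE: (O, F, H); Outcome (4, 6)

Work:
Stage 3: P1 chooses H (3 vs 2)
Stage 2: P2: F->3, A->2 (anticipating H). Choose F
Stage 1: P1: O->4, E->1 (anticipating F, H). Choose O
SPE path: O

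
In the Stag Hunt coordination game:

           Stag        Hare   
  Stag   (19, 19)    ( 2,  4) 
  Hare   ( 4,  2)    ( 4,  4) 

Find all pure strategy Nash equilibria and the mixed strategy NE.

Pure NE: (Stag, Stag) and (Hare, Hare); Mixed NE: p = 0.1176, q = 0.1176

Work:
Check pure NE:
(Stag, Stag): (19, 19) - no unilateral deviation beneficial
(Hare, Hare): (4, 4) - no unilateral deviation beneficial
Mixed NE: P1 plays Stag with p = 0.1176, P2 plays Stag with q = 0.1176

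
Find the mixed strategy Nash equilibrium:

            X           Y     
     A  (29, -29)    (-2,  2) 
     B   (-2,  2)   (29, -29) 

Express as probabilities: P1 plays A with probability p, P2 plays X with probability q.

p = 0.5, q = 0.5

Work:
Find probabilities that make opponent indifferent:
P2 chooses q to make P1 indifferent between A and B
P1 chooses p to make P2 indifferent between X and Y
Mixed NE: P1 plays (A: 0.5, B: 0.5), P2 plays (X: 0.5, Y: 0.5)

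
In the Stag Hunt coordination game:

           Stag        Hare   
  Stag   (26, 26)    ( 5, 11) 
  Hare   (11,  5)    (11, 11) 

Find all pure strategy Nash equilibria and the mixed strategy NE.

Pure NE: (Stag, Stag) and (Hare, Hare); Mixed NE: p = 0.2857, q = 0.2857

Work:
Check pure NE:
(Stag, Stag): (26, 26) - no unilateral deviation beneficial
(Hare, Hare): (11, 11) - no unilateral deviation beneficial
Mixed NE: P1 plays Stag with p = 0.2857, P2 plays Stag with q = 0.2857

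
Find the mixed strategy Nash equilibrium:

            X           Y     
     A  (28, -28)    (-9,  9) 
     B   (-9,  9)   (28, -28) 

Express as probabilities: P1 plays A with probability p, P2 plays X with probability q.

p = 0.5, q = 0.5

Work:
Find probabilities that make opponent indifferent:
P2 chooses q to make P1 indifferent between A and B
P1 chooses p to make P2 indifferent between X and Y
Mixed NE: P1 plays (A: 0.5, B: 0.5), P2 plays (X: 0.5, Y: 0.5)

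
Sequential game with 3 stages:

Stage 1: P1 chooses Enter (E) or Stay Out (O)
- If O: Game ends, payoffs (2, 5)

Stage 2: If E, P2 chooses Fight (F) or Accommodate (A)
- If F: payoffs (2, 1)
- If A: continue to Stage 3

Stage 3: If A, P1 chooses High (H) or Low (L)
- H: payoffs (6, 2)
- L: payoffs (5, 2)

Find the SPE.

SPE: (E, A, H); Outcome (6, 2)

Work:
Stage 3: P1 chooses H (6 vs 5)
Stage 2: P2: F->1, A->2 (anticipating H). Choose A
Stage 1: P1: O->2, E->6 (anticipating A, H). Choose E
SPE path: E -> A -> H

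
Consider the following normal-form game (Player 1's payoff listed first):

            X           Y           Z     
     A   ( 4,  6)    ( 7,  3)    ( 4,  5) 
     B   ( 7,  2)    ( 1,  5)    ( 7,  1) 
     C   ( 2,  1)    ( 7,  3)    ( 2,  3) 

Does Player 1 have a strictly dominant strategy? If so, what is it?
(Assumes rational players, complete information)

No strictly dominant strategy exists for Player 1

Work:
A strategy strictly dominates another if it gives a strictly higher payoff against every opponent action. Compare each pair of P1's strategies column-by-column:
  A vs B: [4 vs 7, 7 vs 1, 4 vs 7] → A does not strictly dominate B (column X: 4 ≤ 7)
  A vs C: [4 vs 2, 7 vs 7, 4 vs 2] → A does not strictly dominate C (column Y: 7 ≤ 7)
  B vs A: [7 vs 4, 1 vs 7, 7 vs 4] → B does not strictly dominate A (column Y: 1 ≤ 7)
  B vs C: [7 vs 2, 1 vs 7, 7 vs 2] → B does not strictly dominate C (column Y: 1 ≤ 7)
  C vs A: [2 vs 4, 7 vs 7, 2 vs 4] → C does not strictly dominate A (column X: 2 ≤ 4)
  C vs B: [2 vs 7, 7 vs 1, 2 vs 7] → C does not strictly dominate B (column X: 2 ≤ 7)
No single strategy strictly dominates all others → no strictly dominant strategy.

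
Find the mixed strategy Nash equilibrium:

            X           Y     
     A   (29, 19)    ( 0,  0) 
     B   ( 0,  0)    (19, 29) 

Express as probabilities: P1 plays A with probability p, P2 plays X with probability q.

p = 0.6042, q = 0.3958

Work:
Find probabilities that make opponent indifferent:
P2 chooses q to make P1 indifferent between A and B
P1 chooses p to make P2 indifferent between X and Y
Mixed NE: P1 plays (A: 0.6042, B: 0.3958), P2 plays (X: 0.3958, Y: 0.6042)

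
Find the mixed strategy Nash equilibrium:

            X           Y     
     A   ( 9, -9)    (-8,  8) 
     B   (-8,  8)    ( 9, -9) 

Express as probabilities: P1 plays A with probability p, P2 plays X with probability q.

p = 0.5, q = 0.5

Work:
Find probabilities that make opponent indifferent:
P2 chooses q to make P1 indifferent between A and B
P1 chooses p to make P2 indifferent between X and Y
Mixed NE: P1 plays (A: 0.5, B: 0.5), P2 plays (X: 0.5, Y: 0.5)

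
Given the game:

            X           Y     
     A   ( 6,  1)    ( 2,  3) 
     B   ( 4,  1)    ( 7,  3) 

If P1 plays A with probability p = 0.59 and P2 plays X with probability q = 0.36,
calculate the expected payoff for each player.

E[P1] = 4.4568, E[P2] = 2.28

Work:
E[P1] = p·q·π₁(A,X) + p·(1-q)·π₁(A,Y) + (1-p)·q·π₁(B,X) + (1-p)·(1-q)·π₁(B,Y)
= 0.59·0.36·6 + 0.59·0.64·2 + 0.41·0.36·4 + 0.41·0.64·7
= 4.4568

E[P2] = 2.28 (similar calculation)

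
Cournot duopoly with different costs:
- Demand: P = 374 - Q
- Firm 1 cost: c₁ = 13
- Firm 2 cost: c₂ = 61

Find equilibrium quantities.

q₁* = 136.33, q₂* = 88.33

Work:
Reaction: q₁ = (374 - 13 - q₂)/2
Reaction: q₂ = (374 - 61 - q₁)/2
Solve simultaneously:
q₁* = (374 - 2×13 + 61)/3 = 136.33
q₂* = (374 - 2×61 + 13)/3 = 88.33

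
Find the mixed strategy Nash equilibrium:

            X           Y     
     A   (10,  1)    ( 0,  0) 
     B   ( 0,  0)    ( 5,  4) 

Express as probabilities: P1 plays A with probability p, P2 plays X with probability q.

p = 0.8, q = 0.3333

Work:
Find probabilities that make opponent indifferent:
P2 chooses q to make P1 indifferent between A and B
P1 chooses p to make P2 indifferent between X and Y
Mixed NE: P1 plays (A: 0.8, B: 0.2), P2 plays (X: 0.3333, Y: 0.6667)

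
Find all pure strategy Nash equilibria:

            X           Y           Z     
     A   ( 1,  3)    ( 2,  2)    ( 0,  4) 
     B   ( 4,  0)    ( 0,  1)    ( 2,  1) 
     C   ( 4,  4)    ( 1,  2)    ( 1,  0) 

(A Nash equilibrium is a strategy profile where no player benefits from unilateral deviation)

Nash equilibrium: (B, Z), (C, X)

Work:
Best responses:
  P1 vs X: payoffs [1, 4, 4] → best response B/C (payoff 4)
  P1 vs Y: payoffs [2, 0, 1] → best response A (payoff 2)
  P1 vs Z: payoffs [0, 2, 1] → best response B (payoff 2)
  P2 vs A: payoffs [3, 2, 4] → best response Z (payoff 4)
  P2 vs B: payoffs [0, 1, 1] → best response Y/Z (payoff 1)
  P2 vs C: payoffs [4, 2, 0] → best response X (payoff 4)
Mutual best responses: (B,Z), (C,X) → Nash equilibria.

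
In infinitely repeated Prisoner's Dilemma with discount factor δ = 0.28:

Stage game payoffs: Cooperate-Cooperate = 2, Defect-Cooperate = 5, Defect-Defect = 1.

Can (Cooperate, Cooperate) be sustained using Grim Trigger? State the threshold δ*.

δ* = 0.75; since δ = 0.28 < 0.75, cooperation cannot be sustained

Work:
For Grim Trigger:
Cooperate forever: 2/(1-δ)
Defect then punished: 5 + 1·δ/(1-δ)
Need: 2/(1-δ) ≥ 5 + 1·δ/(1-δ)
Solving: δ ≥ (T-R)/(T-P) = (5-2)/(5-1) = 0.75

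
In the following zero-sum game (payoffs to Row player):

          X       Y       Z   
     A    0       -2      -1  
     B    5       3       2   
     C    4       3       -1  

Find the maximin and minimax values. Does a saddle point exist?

Maximin = 2, Minimax = 2, Saddle: True

Work:
Row minimums: [-2, 2, -1] → maximin = 2
Column maximums: [5, 3, 2] → minimax = 2
Saddle point exists! Game value = 2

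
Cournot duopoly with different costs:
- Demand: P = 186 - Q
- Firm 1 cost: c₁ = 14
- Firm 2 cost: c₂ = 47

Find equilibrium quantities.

q₁* = 68.33, q₂* = 35.33

Work:
Reaction: q₁ = (186 - 14 - q₂)/2
Reaction: q₂ = (186 - 47 - q₁)/2
Solve simultaneously:
q₁* = (186 - 2×14 + 47)/3 = 68.33
q₂* = (186 - 2×47 + 14)/3 = 35.33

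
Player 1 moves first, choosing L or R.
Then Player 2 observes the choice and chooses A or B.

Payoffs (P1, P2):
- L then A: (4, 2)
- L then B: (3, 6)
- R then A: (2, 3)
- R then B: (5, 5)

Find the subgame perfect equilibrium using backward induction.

P1 plays R, P2 plays B after L and B after R; Payoff (5, 5)

Work:
Backward induction:
After L: P2 chooses B → P1 gets 3
After R: P2 chooses B → P1 gets 5
P1 chooses R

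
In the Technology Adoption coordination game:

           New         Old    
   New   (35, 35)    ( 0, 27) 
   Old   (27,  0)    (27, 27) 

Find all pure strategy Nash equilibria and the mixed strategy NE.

Pure NE: (New, New) and (Old, Old); Mixed NE: p = 0.7714, q = 0.7714

Work:
Check pure NE:
(New, New): (35, 35) - no unilateral deviation beneficial
(Old, Old): (27, 27) - no unilateral deviation beneficial
Mixed NE: P1 plays New with p = 0.7714, P2 plays New with q = 0.7714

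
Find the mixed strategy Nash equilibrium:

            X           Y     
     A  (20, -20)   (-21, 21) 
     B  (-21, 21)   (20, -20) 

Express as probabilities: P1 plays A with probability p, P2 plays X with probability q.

p = 0.5, q = 0.5

Work:
Find probabilities that make opponent indifferent:
P2 chooses q to make P1 indifferent between A and B
P1 chooses p to make P2 indifferent between X and Y
Mixed NE: P1 plays (A: 0.5, B: 0.5), P2 plays (X: 0.5, Y: 0.5)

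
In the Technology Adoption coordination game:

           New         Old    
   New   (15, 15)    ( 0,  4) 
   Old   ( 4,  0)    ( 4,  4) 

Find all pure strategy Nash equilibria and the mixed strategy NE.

Pure NE: (New, New) and (Old, Old); Mixed NE: p = 0.2667, q = 0.2667

Work:
Check pure NE:
(New, New): (15, 15) - no unilateral deviation beneficial
(Old, Old): (4, 4) - no unilateral deviation beneficial
Mixed NE: P1 plays New with p = 0.2667, P2 plays New with q = 0.2667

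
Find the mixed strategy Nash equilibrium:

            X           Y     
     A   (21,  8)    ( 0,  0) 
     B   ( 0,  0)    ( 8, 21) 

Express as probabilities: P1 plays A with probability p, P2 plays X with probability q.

p = 0.7241, q = 0.2759

Work:
Find probabilities that make opponent indifferent:
P2 chooses q to make P1 indifferent between A and B
P1 chooses p to make P2 indifferent between X and Y
Mixed NE: P1 plays (A: 0.7241, B: 0.2759), P2 plays (X: 0.2759, Y: 0.7241)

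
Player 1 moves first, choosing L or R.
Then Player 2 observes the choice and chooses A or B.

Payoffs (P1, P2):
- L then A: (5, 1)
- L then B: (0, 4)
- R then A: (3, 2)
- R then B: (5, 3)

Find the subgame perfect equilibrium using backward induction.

P1 plays R, P2 plays B after L and B after R; Payoff (5, 3)

Work:
Backward induction:
After L: P2 chooses B → P1 gets 0
After R: P2 chooses B → P1 gets 5
P1 chooses R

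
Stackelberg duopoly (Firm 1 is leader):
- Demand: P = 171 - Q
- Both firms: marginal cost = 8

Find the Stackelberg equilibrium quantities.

q₁* (leader) = 81.5, q₂* (follower) = 40.75

Work:
Follower's reaction: q₂ = (a - c - q₁)/2
Leader substitutes: π₁ = q₁·(a - q₁ - (a-c-q₁)/2 - c)
FOC: q₁* = (171 - 8)/2 = 81.50
Then: q₂* = (171 - 8 - 81.5)/2 = 40.75
Leader has first-mover advantage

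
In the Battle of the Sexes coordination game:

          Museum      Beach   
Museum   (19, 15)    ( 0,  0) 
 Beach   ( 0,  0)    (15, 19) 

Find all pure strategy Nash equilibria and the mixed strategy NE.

Pure NE: (Museum, Museum) and (Beach, Beach); Mixed NE: p = 0.5588, q = 0.4412

Work:
Check pure NE:
(Museum, Museum): (19, 15) - no unilateral deviation beneficial
(Beach, Beach): (15, 19) - no unilateral deviation beneficial
Mixed NE: P1 plays Museum with p = 0.5588, P2 plays Museum with q = 0.4412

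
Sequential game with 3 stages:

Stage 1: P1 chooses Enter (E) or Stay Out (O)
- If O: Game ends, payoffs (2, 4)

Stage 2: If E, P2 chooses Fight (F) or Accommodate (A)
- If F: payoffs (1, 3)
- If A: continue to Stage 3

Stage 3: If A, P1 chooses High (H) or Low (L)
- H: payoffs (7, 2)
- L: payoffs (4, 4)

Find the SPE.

SPE: (O, F, H); Outcome (2, 4)

Work:
Stage 3: P1 chooses H (7 vs 4)
Stage 2: P2: F->3, A->2 (anticipating H). Choose F
Stage 1: P1: O->2, E->1 (anticipating F, H). Choose O
SPE path: O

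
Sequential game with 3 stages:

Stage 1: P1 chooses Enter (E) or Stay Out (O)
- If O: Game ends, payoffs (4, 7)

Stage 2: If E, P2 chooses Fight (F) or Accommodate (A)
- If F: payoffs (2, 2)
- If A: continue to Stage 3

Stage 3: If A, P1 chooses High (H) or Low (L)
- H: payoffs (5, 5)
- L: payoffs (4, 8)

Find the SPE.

SPE: (E, A, H); Outcome (5, 5)

Work:
Stage 3: P1 chooses H (5 vs 4)
Stage 2: P2: F->2, A->5 (anticipating H). Choose A
Stage 1: P1: O->4, E->5 (anticipating A, H). Choose E
SPE path: E -> A -> H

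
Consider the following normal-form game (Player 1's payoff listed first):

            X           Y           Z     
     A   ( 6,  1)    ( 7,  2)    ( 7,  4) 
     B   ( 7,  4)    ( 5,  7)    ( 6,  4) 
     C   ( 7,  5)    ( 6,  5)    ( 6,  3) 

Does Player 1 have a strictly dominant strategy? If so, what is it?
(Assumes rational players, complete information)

No strictly dominant strategy exists for Player 1

Work:
A strategy strictly dominates another if it gives a strictly higher payoff against every opponent action. Compare each pair of P1's strategies column-by-column:
  A vs B: [6 vs 7, 7 vs 5, 7 vs 6] → A does not strictly dominate B (column X: 6 ≤ 7)
  A vs C: [6 vs 7, 7 vs 6, 7 vs 6] → A does not strictly dominate C (column X: 6 ≤ 7)
  B vs A: [7 vs 6, 5 vs 7, 6 vs 7] → B does not strictly dominate A (column Y: 5 ≤ 7)
  B vs C: [7 vs 7, 5 vs 6, 6 vs 6] → B does not strictly dominate C (column X: 7 ≤ 7)
  C vs A: [7 vs 6, 6 vs 7, 6 vs 7] → C does not strictly dominate A (column Y: 6 ≤ 7)
  C vs B: [7 vs 7, 6 vs 5, 6 vs 6] → C does not strictly dominate B (column X: 7 ≤ 7)
No single strategy strictly dominates all others → no strictly dominant strategy.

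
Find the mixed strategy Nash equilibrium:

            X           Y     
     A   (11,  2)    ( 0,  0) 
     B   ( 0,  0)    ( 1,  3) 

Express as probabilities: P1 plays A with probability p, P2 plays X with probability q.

p = 0.6, q = 0.0833

Work:
Find probabilities that make opponent indifferent:
P2 chooses q to make P1 indifferent between A and B
P1 chooses p to make P2 indifferent between X and Y
Mixed NE: P1 plays (A: 0.6, B: 0.4), P2 plays (X: 0.0833, Y: 0.9167)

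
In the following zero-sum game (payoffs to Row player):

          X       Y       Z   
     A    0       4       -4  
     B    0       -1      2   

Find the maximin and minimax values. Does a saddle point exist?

Maximin = -1, Minimax = 0, Saddle: False

Work:
Row minimums: [-4, -1] → maximin = -1
Column maximums: [0, 4, 2] → minimax = 0
No saddle point (maximin ≠ minimax). Mixed strategy needed.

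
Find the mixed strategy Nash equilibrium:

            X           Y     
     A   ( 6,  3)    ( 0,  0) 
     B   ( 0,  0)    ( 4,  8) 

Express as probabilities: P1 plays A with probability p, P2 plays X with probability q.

p = 0.7273, q = 0.4

Work:
Find probabilities that make opponent indifferent:
P2 chooses q to make P1 indifferent between A and B
P1 chooses p to make P2 indifferent between X and Y
Mixed NE: P1 plays (A: 0.7273, B: 0.2727), P2 plays (X: 0.4, Y: 0.6)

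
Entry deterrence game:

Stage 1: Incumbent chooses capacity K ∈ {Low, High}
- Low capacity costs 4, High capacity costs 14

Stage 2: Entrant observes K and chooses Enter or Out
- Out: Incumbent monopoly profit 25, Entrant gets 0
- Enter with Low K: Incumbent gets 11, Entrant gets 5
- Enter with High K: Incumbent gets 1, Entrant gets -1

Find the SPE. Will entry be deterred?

SPE: (High, Enter|Low, Out|High); Entry deterred. Incumbent net profit = 11

Work:
After Low K: Entrant enters (5 > 0)
After High K: Entrant stays out (-1 < 0)
Incumbent: Low → 11−4=7, High → 25−14=11
Incumbent chooses High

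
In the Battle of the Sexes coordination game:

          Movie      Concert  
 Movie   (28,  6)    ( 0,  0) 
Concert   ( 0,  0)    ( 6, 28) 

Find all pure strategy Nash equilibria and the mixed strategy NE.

Pure NE: (Movie, Movie) and (Concert, Concert); Mixed NE: p = 0.8235, q = 0.1765

Work:
Check pure NE:
(Movie, Movie): (28, 6) - no unilateral deviation beneficial
(Concert, Concert): (6, 28) - no unilateral deviation beneficial
Mixed NE: P1 plays Movie with p = 0.8235, P2 plays Movie with q = 0.1765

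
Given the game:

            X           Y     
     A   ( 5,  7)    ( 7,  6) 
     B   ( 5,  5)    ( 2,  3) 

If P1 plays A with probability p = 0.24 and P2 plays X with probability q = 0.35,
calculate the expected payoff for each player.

E[P1] = 3.83, E[P2] = 4.336

Work:
E[P1] = p·q·π₁(A,X) + p·(1-q)·π₁(A,Y) + (1-p)·q·π₁(B,X) + (1-p)·(1-q)·π₁(B,Y)
= 0.24·0.35·5 + 0.24·0.65·7 + 0.76·0.35·5 + 0.76·0.65·2
= 3.83

E[P2] = 4.336 (similar calculation)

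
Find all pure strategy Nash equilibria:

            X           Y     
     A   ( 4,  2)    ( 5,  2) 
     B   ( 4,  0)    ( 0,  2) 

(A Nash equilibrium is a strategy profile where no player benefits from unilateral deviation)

Nash equilibrium: (A, X), (A, Y)

Work:
Best responses:
  P1 vs X: payoffs [4, 4] → best response A/B (payoff 4)
  P1 vs Y: payoffs [5, 0] → best response A (payoff 5)
  P2 vs A: payoffs [2, 2] → best response X/Y (payoff 2)
  P2 vs B: payoffs [0, 2] → best response Y (payoff 2)
Mutual best responses: (A,X), (A,Y) → Nash equilibria.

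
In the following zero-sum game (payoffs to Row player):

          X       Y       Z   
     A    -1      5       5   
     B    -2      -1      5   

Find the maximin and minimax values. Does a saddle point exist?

Maximin = -1, Minimax = -1, Saddle: True

Work:
Row minimums: [-1, -2] → maximin = -1
Column maximums: [-1, 5, 5] → minimax = -1
Saddle point exists! Game value = -1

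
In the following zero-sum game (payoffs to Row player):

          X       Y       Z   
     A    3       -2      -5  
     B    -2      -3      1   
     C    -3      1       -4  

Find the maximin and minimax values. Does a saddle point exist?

Maximin = -3, Minimax = 1, Saddle: False

Work:
Row minimums: [-5, -3, -4] → maximin = -3
Column maximums: [3, 1, 1] → minimax = 1
No saddle point (maximin ≠ minimax). Mixed strategy needed.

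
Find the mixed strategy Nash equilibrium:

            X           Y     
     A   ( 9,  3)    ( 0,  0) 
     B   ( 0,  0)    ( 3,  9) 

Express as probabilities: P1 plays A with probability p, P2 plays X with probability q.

p = 0.75, q = 0.25

Work:
Find probabilities that make opponent indifferent:
P2 chooses q to make P1 indifferent between A and B
P1 chooses p to make P2 indifferent between X and Y
Mixed NE: P1 plays (A: 0.75, B: 0.25), P2 plays (X: 0.25, Y: 0.75)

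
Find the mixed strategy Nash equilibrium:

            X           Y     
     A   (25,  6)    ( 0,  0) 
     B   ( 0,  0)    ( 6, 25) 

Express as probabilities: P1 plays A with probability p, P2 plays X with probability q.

p = 0.8065, q = 0.1935

Work:
Find probabilities that make opponent indifferent:
P2 chooses q to make P1 indifferent between A and B
P1 chooses p to make P2 indifferent between X and Y
Mixed NE: P1 plays (A: 0.8065, B: 0.1935), P2 plays (X: 0.1935, Y: 0.8065)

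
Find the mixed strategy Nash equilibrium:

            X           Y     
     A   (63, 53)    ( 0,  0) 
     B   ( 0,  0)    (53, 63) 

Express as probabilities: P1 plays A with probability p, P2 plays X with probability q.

p = 0.5431, q = 0.4569

Work:
Find probabilities that make opponent indifferent:
P2 chooses q to make P1 indifferent between A and B
P1 chooses p to make P2 indifferent between X and Y
Mixed NE: P1 plays (A: 0.5431, B: 0.4569), P2 plays (X: 0.4569, Y: 0.5431)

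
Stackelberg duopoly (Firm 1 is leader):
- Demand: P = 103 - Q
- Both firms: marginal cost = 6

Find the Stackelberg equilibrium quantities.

q₁* (leader) = 48.5, q₂* (follower) = 24.25

Work:
Follower's reaction: q₂ = (a - c - q₁)/2
Leader substitutes: π₁ = q₁·(a - q₁ - (a-c-q₁)/2 - c)
FOC: q₁* = (103 - 6)/2 = 48.50
Then: q₂* = (103 - 6 - 48.5)/2 = 24.25
Leader has first-mover advantage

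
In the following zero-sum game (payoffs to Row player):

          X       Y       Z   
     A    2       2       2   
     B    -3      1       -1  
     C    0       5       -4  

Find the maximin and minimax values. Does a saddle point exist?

Maximin = 2, Minimax = 2, Saddle: True

Work:
Row minimums: [2, -3, -4] → maximin = 2
Column maximums: [2, 5, 2] → minimax = 2
Saddle point exists! Game value = 2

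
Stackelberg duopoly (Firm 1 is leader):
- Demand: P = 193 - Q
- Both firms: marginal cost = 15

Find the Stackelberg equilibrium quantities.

q₁* (leader) = 89.0, q₂* (follower) = 44.5

Work:
Follower's reaction: q₂ = (a - c - q₁)/2
Leader substitutes: π₁ = q₁·(a - q₁ - (a-c-q₁)/2 - c)
FOC: q₁* = (193 - 15)/2 = 89.00
Then: q₂* = (193 - 15 - 89.0)/2 = 44.50
Leader has first-mover advantage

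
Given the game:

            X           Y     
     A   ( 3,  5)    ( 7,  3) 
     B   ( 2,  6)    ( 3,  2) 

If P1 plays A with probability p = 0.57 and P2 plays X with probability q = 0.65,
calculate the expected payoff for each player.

E[P1] = 3.5185, E[P2] = 4.429

Work:
E[P1] = p·q·π₁(A,X) + p·(1-q)·π₁(A,Y) + (1-p)·q·π₁(B,X) + (1-p)·(1-q)·π₁(B,Y)
= 0.57·0.65·3 + 0.57·0.35·7 + 0.43·0.65·2 + 0.43·0.35·3
= 3.5185

E[P2] = 4.429 (similar calculation)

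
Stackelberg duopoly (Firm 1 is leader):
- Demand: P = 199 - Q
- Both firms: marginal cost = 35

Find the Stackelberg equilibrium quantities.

q₁* (leader) = 82.0, q₂* (follower) = 41.0

Work:
Follower's reaction: q₂ = (a - c - q₁)/2
Leader substitutes: π₁ = q₁·(a - q₁ - (a-c-q₁)/2 - c)
FOC: q₁* = (199 - 35)/2 = 82.00
Then: q₂* = (199 - 35 - 82.0)/2 = 41.00
Leader has first-mover advantage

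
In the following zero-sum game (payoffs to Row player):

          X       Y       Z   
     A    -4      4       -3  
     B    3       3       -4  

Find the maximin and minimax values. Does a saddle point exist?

Maximin = -4, Minimax = -3, Saddle: False

Work:
Row minimums: [-4, -4] → maximin = -4
Column maximums: [3, 4, -3] → minimax = -3
No saddle point (maximin ≠ minimax). Mixed strategy needed.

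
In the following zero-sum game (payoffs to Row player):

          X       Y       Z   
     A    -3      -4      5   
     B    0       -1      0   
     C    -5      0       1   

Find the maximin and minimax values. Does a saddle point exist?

Maximin = -1, Minimax = 0, Saddle: False

Work:
Row minimums: [-4, -1, -5] → maximin = -1
Column maximums: [0, 0, 5] → minimax = 0
No saddle point (maximin ≠ minimax). Mixed strategy needed.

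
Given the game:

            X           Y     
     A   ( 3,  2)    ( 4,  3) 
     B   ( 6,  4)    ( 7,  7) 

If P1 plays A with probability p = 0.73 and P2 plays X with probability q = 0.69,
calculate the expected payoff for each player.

E[P1] = 4.12, E[P2] = 3.0174

Work:
E[P1] = p·q·π₁(A,X) + p·(1-q)·π₁(A,Y) + (1-p)·q·π₁(B,X) + (1-p)·(1-q)·π₁(B,Y)
= 0.73·0.69·3 + 0.73·0.31·4 + 0.27·0.69·6 + 0.27·0.31·7
= 4.12

E[P2] = 3.0174 (similar calculation)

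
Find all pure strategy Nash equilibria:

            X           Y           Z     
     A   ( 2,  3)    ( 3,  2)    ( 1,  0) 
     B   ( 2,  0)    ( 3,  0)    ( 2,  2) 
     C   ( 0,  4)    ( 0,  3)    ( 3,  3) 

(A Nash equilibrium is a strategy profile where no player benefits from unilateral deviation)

Nash equilibrium: (A, X)

Work:
Best responses:
  P1 vs X: payoffs [2, 2, 0] → best response A/B (payoff 2)
  P1 vs Y: payoffs [3, 3, 0] → best response A/B (payoff 3)
  P1 vs Z: payoffs [1, 2, 3] → best response C (payoff 3)
  P2 vs A: payoffs [3, 2, 0] → best response X (payoff 3)
  P2 vs B: payoffs [0, 0, 2] → best response Z (payoff 2)
  P2 vs C: payoffs [4, 3, 3] → best response X (payoff 4)
Mutual best responses: (A,X) → Nash equilibria.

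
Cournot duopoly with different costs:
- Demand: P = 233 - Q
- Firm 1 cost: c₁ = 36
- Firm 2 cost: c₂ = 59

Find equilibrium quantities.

q₁* = 73.33, q₂* = 50.33

Work:
Reaction: q₁ = (233 - 36 - q₂)/2
Reaction: q₂ = (233 - 59 - q₁)/2
Solve simultaneously:
q₁* = (233 - 2×36 + 59)/3 = 73.33
q₂* = (233 - 2×59 + 36)/3 = 50.33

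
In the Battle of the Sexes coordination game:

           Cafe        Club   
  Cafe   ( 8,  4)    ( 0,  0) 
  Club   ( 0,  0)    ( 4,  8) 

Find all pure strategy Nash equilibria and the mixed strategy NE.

Pure NE: (Cafe, Cafe) and (Club, Club); Mixed NE: p = 0.6667, q = 0.3333

Work:
Check pure NE:
(Cafe, Cafe): (8, 4) - no unilateral deviation beneficial
(Club, Club): (4, 8) - no unilateral deviation beneficial
Mixed NE: P1 plays Cafe with p = 0.6667, P2 plays Cafe with q = 0.3333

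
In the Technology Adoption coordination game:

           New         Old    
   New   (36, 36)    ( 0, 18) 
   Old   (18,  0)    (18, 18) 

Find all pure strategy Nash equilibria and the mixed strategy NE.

Pure NE: (New, New) and (Old, Old); Mixed NE: p = 0.5, q = 0.5

Work:
Check pure NE:
(New, New): (36, 36) - no unilateral deviation beneficial
(Old, Old): (18, 18) - no unilateral deviation beneficial
Mixed NE: P1 plays New with p = 0.5, P2 plays New with q = 0.5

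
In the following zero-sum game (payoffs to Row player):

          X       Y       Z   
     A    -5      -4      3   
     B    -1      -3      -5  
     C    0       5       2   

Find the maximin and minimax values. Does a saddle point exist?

Maximin = 0, Minimax = 0, Saddle: True

Work:
Row minimums: [-5, -5, 0] → maximin = 0
Column maximums: [0, 5, 3] → minimax = 0
Saddle point exists! Game value = 0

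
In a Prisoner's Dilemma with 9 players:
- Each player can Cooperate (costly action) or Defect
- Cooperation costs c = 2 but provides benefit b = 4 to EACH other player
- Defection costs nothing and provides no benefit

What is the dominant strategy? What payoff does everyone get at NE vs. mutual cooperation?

Dominant: Defect; NE payoff = 0; Coop payoff = 30

Work:
Defect dominates (saves cost c = 2, benefit to others is external)
NE: All defect → everyone gets 0
If all cooperate: each receives (8)×4 - 2 = 30
Social dilemma: 30 > 0 but NE gives 0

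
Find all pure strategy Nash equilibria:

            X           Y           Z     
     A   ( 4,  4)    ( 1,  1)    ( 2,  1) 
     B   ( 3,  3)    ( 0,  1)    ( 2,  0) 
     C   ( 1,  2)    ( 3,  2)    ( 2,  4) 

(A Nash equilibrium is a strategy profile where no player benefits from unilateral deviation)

Nash equilibrium: (A, X), (C, Z)

Work:
Best responses:
  P1 vs X: payoffs [4, 3, 1] → best response A (payoff 4)
  P1 vs Y: payoffs [1, 0, 3] → best response C (payoff 3)
  P1 vs Z: payoffs [2, 2, 2] → best response A/B/C (payoff 2)
  P2 vs A: payoffs [4, 1, 1] → best response X (payoff 4)
  P2 vs B: payoffs [3, 1, 0] → best response X (payoff 3)
  P2 vs C: payoffs [2, 2, 4] → best response Z (payoff 4)
Mutual best responses: (A,X), (C,Z) → Nash equilibria.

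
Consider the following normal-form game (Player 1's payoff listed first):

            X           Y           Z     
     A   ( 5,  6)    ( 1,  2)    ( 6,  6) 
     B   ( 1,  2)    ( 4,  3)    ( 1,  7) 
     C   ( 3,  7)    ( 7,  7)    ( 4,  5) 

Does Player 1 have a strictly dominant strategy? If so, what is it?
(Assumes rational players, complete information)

No strictly dominant strategy exists for Player 1

Work:
A strategy strictly dominates another if it gives a strictly higher payoff against every opponent action. Compare each pair of P1's strategies column-by-column:
  A vs B: [5 vs 1, 1 vs 4, 6 vs 1] → A does not strictly dominate B (column Y: 1 ≤ 4)
  A vs C: [5 vs 3, 1 vs 7, 6 vs 4] → A does not strictly dominate C (column Y: 1 ≤ 7)
  B vs A: [1 vs 5, 4 vs 1, 1 vs 6] → B does not strictly dominate A (column X: 1 ≤ 5)
  B vs C: [1 vs 3, 4 vs 7, 1 vs 4] → B does not strictly dominate C (column X: 1 ≤ 3)
  C vs A: [3 vs 5, 7 vs 1, 4 vs 6] → C does not strictly dominate A (column X: 3 ≤ 5)
  C vs B: [3 vs 1, 7 vs 4, 4 vs 1] → C strictly dominates B
No single strategy strictly dominates all others → no strictly dominant strategy.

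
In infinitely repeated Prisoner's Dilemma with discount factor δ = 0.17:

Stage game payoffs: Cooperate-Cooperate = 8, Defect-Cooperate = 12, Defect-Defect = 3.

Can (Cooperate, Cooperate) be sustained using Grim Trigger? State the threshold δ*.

δ* = 0.4444; since δ = 0.17 < 0.4444, cooperation cannot be sustained

Work:
For Grim Trigger:
Cooperate forever: 8/(1-δ)
Defect then punished: 12 + 3·δ/(1-δ)
Need: 8/(1-δ) ≥ 12 + 3·δ/(1-δ)
Solving: δ ≥ (T-R)/(T-P) = (12-8)/(12-3) = 0.4444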